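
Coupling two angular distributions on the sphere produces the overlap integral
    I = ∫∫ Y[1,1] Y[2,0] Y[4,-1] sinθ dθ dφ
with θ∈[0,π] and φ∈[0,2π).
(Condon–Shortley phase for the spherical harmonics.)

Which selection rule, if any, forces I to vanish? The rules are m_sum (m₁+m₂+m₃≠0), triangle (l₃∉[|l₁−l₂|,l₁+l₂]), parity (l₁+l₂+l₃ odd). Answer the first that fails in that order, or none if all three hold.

azimuthal sum: 1 + 0 − 1 = 0  ✓
1 ≤ 4 ≤ 3 (triangle on l)  ✗
L = 1 + 2 + 4 = 7 (odd)

triangle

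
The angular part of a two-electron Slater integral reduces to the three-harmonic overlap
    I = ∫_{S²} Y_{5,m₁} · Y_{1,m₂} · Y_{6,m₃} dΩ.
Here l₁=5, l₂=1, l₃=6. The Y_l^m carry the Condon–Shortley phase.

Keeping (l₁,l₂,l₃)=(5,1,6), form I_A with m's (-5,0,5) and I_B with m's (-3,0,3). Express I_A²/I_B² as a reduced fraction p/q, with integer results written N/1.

l's match ⇒ only the (l;m) 3-j factors differ between A and B.
A: triangle coeff Δ(5,1,6) = 1/858; Σ_t [0,0]: t=0:+1/3628800 = 1/3628800; (3j)²=1/78 [(5 1 6; -5 0 5)], sign=-1
B: triangle coeff Δ(5,1,6) = 1/858; Σ_t [0,0]: t=0:+1/80640 = 1/80640; (3j)²=9/286 [(5 1 6; -3 0 3)], sign=-1
I_A²/I_B² = (1/78)/(9/286) = 11/27

11/27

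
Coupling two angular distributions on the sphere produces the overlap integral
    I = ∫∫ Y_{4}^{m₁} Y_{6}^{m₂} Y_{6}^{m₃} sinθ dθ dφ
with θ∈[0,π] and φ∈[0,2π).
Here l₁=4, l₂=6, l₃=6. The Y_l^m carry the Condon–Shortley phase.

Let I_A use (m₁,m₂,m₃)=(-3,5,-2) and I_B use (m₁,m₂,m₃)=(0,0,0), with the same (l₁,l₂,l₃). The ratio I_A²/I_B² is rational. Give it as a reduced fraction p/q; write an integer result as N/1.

Shared (l₁,l₂,l₃)=(4,6,6): N and (l;000)² cancel in I_A²/I_B².
A: Δ = 4!·4!·8!/17! = 1/15315300; Racah Σ t=3..4: t=3:−1/5806080 t=4:+1/725760 = 1/829440; ⇒ 3j(4 6 6; -3 5 -2)² = 49/2652, sgn +1
B: Δ = 4!·4!·8!/17! = 1/15315300; Racah Σ t=0..4: t=0:+1/829440 t=1:−1/25920 t=2:+1/9216 t=3:−1/25920 t=4:+1/829440 = 7/207360; ⇒ 3j(4 6 6; 0 0 0)² = 28/2431, sgn +1
I_A²/I_B² = (49/2652)/(28/2431) = 77/48

77/48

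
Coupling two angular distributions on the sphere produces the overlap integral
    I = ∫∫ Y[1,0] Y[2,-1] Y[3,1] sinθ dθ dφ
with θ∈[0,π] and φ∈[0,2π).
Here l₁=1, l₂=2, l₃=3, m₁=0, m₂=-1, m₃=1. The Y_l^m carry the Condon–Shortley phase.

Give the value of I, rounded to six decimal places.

Checks pass: Σm=0; 6 even; l₃=3∈[1,3].
(2·1+1)(2·2+1)(2·3+1) = 105
Δ: 0! 2! 4! / 7! → 1/105
sum: t=0:+1/4 = 1/4
3j²(1 2 3; 0 0 0) = Δ·Π!·Σ² = 3/35  (sign -1)
sum: t=0:+1/6 = 1/6
3j²(1 2 3; 0 -1 1) = Δ·Π!·Σ² = 8/105  (sign +1)
combine: 4πI² = 105·3/35·8/105 = 24/35
take √, sign -1: I = -0.23359668

-0.233597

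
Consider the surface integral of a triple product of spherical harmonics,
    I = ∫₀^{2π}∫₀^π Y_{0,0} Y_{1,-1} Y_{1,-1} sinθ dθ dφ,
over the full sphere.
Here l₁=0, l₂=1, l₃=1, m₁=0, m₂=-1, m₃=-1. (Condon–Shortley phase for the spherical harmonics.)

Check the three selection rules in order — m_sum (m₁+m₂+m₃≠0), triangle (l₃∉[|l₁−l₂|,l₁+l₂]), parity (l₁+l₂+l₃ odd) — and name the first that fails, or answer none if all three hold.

m_sum

Σmᵢ = -2  ✗
l₃∈[|l₁−l₂|,l₁+l₂]=[1,1], have l₃=1
Σlᵢ = 2 ⇒ even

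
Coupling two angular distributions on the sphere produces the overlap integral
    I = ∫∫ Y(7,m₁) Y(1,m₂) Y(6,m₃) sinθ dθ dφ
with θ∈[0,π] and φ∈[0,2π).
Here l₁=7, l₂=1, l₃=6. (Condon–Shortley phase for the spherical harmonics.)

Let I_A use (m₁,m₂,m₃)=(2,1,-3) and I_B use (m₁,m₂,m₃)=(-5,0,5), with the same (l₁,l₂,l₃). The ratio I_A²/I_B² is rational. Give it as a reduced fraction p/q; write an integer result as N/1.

5/12

Shared (l₁,l₂,l₃)=(7,1,6): N and (l;000)² cancel in I_A²/I_B².
A: Δ = 2!·12!·0!/15! = 1/1365; Racah Σ t=2..2: t=2:+1/4354560 = 1/4354560; ⇒ 3j(7 1 6; 2 1 -3)² = 2/273, sgn -1
B: Δ = 2!·12!·0!/15! = 1/1365; Racah Σ t=1..1: t=1:−1/39916800 = -1/39916800; ⇒ 3j(7 1 6; -5 0 5)² = 8/455, sgn +1
I_A²/I_B² = (2/273)/(8/455) = 5/12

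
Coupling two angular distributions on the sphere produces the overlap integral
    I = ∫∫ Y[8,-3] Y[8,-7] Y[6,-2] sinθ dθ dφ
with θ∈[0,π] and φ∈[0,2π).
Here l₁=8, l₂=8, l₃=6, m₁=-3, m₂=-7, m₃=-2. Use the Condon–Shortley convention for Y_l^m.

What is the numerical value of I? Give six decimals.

-3 − 7 − 2 = -12 ≠ 0: azimuthal integral kills it; I = 0

0.000000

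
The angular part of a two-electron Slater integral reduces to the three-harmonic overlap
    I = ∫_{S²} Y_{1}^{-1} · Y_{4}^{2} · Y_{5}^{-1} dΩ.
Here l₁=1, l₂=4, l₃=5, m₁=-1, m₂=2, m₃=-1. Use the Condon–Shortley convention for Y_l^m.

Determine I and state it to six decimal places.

m-sum 0 ✓  L=10 even ✓  3≤5≤5 ✓
Π(2lᵢ+1) = 3×9×11 = 297
triangle coeff Δ(1,4,5) = 1/495
Σ_t [0,0]: t=0:+1/576 = 1/576
(3j)²=5/99 [(1 4 5; 0 0 0)], sign=-1
Σ_t [0,0]: t=0:+1/2880 = 1/2880
(3j)²=2/165 [(1 4 5; -1 2 -1)], sign=+1
⇒ 4πI² = 2/11
I = (-1)√(2/11/(4π)) = -0.12028562

-0.120286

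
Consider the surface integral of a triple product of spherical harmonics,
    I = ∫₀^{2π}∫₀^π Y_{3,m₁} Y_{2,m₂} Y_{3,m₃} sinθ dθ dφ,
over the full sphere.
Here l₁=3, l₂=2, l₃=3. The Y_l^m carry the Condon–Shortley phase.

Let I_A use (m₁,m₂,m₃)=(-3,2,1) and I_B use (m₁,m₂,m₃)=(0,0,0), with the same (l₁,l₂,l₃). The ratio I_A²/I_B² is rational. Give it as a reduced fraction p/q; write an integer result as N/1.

Same 3,2,3: normalisation and zero-m 3j drop out of the ratio.
A: Δ: 2! 4! 2! / 9! → 1/3780; sum: t=2:+1/96 = 1/96; 3j²(3 2 3; -3 2 1) = Δ·Π!·Σ² = 1/42  (sign +1)
B: Δ: 2! 4! 2! / 9! → 1/3780; sum: t=0:+1/24 t=1:−1/4 t=2:+1/24 = -1/6; 3j²(3 2 3; 0 0 0) = Δ·Π!·Σ² = 4/105  (sign +1)
I_A²/I_B² = (1/42)/(4/105) = 5/8

5/8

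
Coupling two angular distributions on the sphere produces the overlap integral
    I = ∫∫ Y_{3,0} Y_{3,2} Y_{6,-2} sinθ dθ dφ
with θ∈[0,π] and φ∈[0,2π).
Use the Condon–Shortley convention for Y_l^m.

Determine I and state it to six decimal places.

0.177420

Rules hold: Σm=0, L=12 even, 0≤6≤6.
N = 7·7·13 = 637
Δ = 0!·6!·6!/13! = 1/12012
Racah Σ t=0..0: t=0:+1/1296 = 1/1296
⇒ 3j(3 3 6; 0 0 0)² = 100/3003, sgn +1
Racah Σ t=0..0: t=0:+1/4320 = 1/4320
⇒ 3j(3 3 6; 0 2 -2)² = 8/429, sgn +1
4πI² = N·(3j₀)²·(3jₘ)² = 5600/14157
I = +1·√(0.395564/4π) = 0.17742036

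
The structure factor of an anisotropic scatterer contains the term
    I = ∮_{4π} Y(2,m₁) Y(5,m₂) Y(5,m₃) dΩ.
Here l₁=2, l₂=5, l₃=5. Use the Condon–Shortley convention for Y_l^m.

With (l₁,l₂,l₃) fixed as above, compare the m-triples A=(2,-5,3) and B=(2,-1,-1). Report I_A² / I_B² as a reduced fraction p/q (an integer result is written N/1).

l's match ⇒ only the (l;m) 3-j factors differ between A and B.
A: triangle coeff Δ(2,5,5) = 1/38610; Σ_t [0,0]: t=0:+1/161280 = 1/161280; (3j)²=1/143 [(2 5 5; 2 -5 3)], sign=+1
B: triangle coeff Δ(2,5,5) = 1/38610; Σ_t [0,0]: t=0:+1/2304 = 1/2304; (3j)²=5/143 [(2 5 5; 2 -1 -1)], sign=+1
I_A²/I_B² = (1/143)/(5/143) = 1/5

1/5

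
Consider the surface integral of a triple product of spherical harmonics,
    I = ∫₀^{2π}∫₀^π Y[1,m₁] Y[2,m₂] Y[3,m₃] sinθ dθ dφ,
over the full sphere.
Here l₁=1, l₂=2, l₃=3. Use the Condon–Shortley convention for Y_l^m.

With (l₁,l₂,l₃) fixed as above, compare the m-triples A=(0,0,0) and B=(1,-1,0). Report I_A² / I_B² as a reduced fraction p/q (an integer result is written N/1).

3/1

Shared (l₁,l₂,l₃)=(1,2,3): N and (l;000)² cancel in I_A²/I_B².
A: Δ = 0!·2!·4!/7! = 1/105; Racah Σ t=0..0: t=0:+1/4 = 1/4; ⇒ 3j(1 2 3; 0 0 0)² = 3/35, sgn -1
B: Δ = 0!·2!·4!/7! = 1/105; Racah Σ t=0..0: t=0:+1/12 = 1/12; ⇒ 3j(1 2 3; 1 -1 0)² = 1/35, sgn -1
I_A²/I_B² = (3/35)/(1/35) = 3/1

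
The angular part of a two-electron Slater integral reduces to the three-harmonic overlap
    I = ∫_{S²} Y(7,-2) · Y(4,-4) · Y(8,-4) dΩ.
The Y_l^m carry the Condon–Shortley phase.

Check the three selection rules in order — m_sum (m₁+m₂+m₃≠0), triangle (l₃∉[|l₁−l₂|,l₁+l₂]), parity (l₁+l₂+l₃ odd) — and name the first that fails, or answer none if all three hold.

m₁+m₂+m₃ = -2 − 4 − 4 = -10  ✗
triangle: |7−4|=3 ≤ l₃=8 ≤ 7+4=11
parity: l₁+l₂+l₃ = 19 is odd

m_sum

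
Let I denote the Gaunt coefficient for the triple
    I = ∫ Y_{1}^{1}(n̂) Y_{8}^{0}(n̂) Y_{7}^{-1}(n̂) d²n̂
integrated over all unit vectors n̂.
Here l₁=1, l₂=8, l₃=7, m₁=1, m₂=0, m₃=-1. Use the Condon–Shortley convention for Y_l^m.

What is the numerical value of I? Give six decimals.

0.161907

Rules hold: Σm=0, L=16 even, 7≤7≤9.
N = 3·17·15 = 765
Δ = 2!·0!·14!/17! = 1/2040
Racah Σ t=1..1: t=1:−1/25401600 = -1/25401600
⇒ 3j(1 8 7; 0 0 0)² = 8/255, sgn +1
Racah Σ t=0..0: t=0:+1/58060800 = 1/58060800
⇒ 3j(1 8 7; 1 0 -1)² = 7/510, sgn +1
4πI² = N·(3j₀)²·(3jₘ)² = 28/85
I = +1·√(0.329412/4π) = 0.16190663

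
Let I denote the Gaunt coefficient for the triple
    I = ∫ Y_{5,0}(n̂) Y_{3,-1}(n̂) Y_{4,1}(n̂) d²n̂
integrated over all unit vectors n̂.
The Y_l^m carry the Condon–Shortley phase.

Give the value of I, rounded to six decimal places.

Checks pass: Σm=0; 12 even; l₃=4∈[2,8].
(2·5+1)(2·3+1)(2·4+1) = 693
Δ: 4! 6! 2! / 13! → 1/180180
sum: t=1:−1/576 t=2:+1/144 t=3:−1/576 = 1/288
3j²(5 3 4; 0 0 0) = Δ·Π!·Σ² = 20/1001  (sign +1)
sum: t=0:+1/5760 t=1:−1/288 t=2:+1/288 = 1/5760
3j²(5 3 4; 0 -1 1) = Δ·Π!·Σ² = 1/12012  (sign -1)
combine: 4πI² = 693·20/1001·1/12012 = 15/13013
take √, sign -1: I = -0.00957750

-0.009577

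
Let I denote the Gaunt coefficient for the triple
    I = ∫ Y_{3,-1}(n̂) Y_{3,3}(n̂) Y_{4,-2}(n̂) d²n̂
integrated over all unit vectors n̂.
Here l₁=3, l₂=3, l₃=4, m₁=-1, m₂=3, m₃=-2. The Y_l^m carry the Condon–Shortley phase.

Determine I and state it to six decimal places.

-0.188451

m-sum 0 ✓  L=10 even ✓  0≤4≤6 ✓
Π(2lᵢ+1) = 7×7×9 = 441
triangle coeff Δ(3,3,4) = 1/34650
Σ_t [0,2]: t=0:+1/72 t=1:−1/16 t=2:+1/72 = -5/144
(3j)²=2/77 [(3 3 4; 0 0 0)], sign=-1
Σ_t [2,2]: t=2:+1/192 = 1/192
(3j)²=3/77 [(3 3 4; -1 3 -2)], sign=+1
⇒ 4πI² = 54/121
I = (-1)√(54/121/(4π)) = -0.18845135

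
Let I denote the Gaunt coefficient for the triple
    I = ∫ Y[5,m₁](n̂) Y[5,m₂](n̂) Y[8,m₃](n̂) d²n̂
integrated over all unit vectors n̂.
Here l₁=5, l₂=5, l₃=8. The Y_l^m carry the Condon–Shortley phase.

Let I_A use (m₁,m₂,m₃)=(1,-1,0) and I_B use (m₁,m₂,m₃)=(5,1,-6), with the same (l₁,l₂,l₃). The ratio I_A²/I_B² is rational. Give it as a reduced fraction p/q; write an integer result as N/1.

14/715

Same 5,5,8: normalisation and zero-m 3j drop out of the ratio.
A: Δ: 2! 8! 8! / 19! → 1/37413090; sum: t=0:+1/663552 t=1:−1/518400 t=2:+1/4147200 = -1/5529600; 3j²(5 5 8; 1 -1 0) = Δ·Π!·Σ² = 98/230945  (sign -1)
B: Δ: 2! 8! 8! / 19! → 1/37413090; sum: t=0:+1/116121600 = 1/116121600; 3j²(5 5 8; 5 1 -6) = Δ·Π!·Σ² = 7/323  (sign +1)
I_A²/I_B² = (98/230945)/(7/323) = 14/715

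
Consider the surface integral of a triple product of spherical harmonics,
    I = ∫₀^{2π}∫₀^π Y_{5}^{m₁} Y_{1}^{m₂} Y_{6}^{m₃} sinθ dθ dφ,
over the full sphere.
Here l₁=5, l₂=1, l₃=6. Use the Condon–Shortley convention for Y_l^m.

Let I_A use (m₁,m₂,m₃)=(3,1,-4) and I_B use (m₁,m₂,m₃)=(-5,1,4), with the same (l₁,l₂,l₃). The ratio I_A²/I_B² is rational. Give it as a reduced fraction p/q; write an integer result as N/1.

45/1

Shared (l₁,l₂,l₃)=(5,1,6): N and (l;000)² cancel in I_A²/I_B².
A: Δ = 0!·10!·2!/13! = 1/858; Racah Σ t=0..0: t=0:+1/161280 = 1/161280; ⇒ 3j(5 1 6; 3 1 -4)² = 15/286, sgn +1
B: Δ = 0!·10!·2!/13! = 1/858; Racah Σ t=0..0: t=0:+1/7257600 = 1/7257600; ⇒ 3j(5 1 6; -5 1 4)² = 1/858, sgn +1
I_A²/I_B² = (15/286)/(1/858) = 45/1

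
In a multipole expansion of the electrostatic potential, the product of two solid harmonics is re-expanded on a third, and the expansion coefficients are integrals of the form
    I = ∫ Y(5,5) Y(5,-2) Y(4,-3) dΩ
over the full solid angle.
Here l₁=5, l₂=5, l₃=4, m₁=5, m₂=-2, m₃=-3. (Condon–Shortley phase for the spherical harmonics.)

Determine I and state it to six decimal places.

m-sum 0 ✓  L=14 even ✓  0≤4≤10 ✓
Π(2lᵢ+1) = 11×11×9 = 1089
triangle coeff Δ(5,5,4) = 1/3153150
Σ_t [1,5]: t=1:−1/69120 t=2:+1/1728 t=3:−1/576 t=4:+1/1728 t=5:−1/69120 = -7/11520
(3j)²=2/143 [(5 5 4; 0 0 0)], sign=-1
Σ_t [0,0]: t=0:+1/103680 = 1/103680
(3j)²=7/429 [(5 5 4; 5 -2 -3)], sign=-1
⇒ 4πI² = 42/169
I = (+1)√(42/169/(4π)) = 0.14062948

0.140629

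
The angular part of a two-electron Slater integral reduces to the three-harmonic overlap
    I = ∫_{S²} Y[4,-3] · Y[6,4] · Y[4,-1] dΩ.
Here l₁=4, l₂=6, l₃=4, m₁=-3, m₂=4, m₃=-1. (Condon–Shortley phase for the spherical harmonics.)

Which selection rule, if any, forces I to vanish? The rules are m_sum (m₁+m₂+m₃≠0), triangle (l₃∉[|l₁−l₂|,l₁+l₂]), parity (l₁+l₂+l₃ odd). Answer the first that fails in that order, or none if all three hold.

none

azimuthal sum: -3 + 4 − 1 = 0  ✓
2 ≤ 4 ≤ 10 (triangle on l)  ✓
L = 4 + 6 + 4 = 14 (even)  ✓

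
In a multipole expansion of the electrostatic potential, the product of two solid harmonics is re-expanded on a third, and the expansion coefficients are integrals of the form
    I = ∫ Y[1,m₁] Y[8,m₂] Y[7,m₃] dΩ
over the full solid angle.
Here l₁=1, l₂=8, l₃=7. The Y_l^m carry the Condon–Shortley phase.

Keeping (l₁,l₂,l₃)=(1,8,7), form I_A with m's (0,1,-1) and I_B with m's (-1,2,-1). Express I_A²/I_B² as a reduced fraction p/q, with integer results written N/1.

Shared (l₁,l₂,l₃)=(1,8,7): N and (l;000)² cancel in I_A²/I_B².
A: Δ = 2!·0!·14!/17! = 1/2040; Racah Σ t=1..1: t=1:−1/29030400 = -1/29030400; ⇒ 3j(1 8 7; 0 1 -1)² = 21/680, sgn -1
B: Δ = 2!·0!·14!/17! = 1/2040; Racah Σ t=2..2: t=2:+1/58060800 = 1/58060800; ⇒ 3j(1 8 7; -1 2 -1)² = 3/136, sgn +1
I_A²/I_B² = (21/680)/(3/136) = 7/5

7/5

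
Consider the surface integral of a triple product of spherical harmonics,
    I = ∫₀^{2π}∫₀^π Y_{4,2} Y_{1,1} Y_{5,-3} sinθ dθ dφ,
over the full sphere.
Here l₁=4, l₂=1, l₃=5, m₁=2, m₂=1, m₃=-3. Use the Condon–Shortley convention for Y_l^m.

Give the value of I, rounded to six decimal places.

m-sum 0 ✓  L=10 even ✓  3≤5≤5 ✓
Π(2lᵢ+1) = 9×3×11 = 297
triangle coeff Δ(4,1,5) = 1/495
Σ_t [0,0]: t=0:+1/576 = 1/576
(3j)²=5/99 [(4 1 5; 0 0 0)], sign=-1
Σ_t [0,0]: t=0:+1/2880 = 1/2880
(3j)²=28/495 [(4 1 5; 2 1 -3)], sign=+1
⇒ 4πI² = 28/33
I = (-1)√(28/33/(4π)) = -0.25984664

-0.259847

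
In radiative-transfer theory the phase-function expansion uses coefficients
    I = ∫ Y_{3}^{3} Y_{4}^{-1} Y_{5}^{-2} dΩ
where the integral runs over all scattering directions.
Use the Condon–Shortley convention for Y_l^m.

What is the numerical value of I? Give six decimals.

Checks pass: Σm=0; 12 even; l₃=5∈[1,7].
(2·3+1)(2·4+1)(2·5+1) = 693
Δ: 2! 4! 6! / 13! → 1/180180
sum: t=0:+1/576 t=1:−1/144 t=2:+1/576 = -1/288
3j²(3 4 5; 0 0 0) = Δ·Π!·Σ² = 20/1001  (sign +1)
sum: t=0:+1/1728 = 1/1728
3j²(3 4 5; 3 -1 -2) = Δ·Π!·Σ² = 25/858  (sign -1)
combine: 4πI² = 693·20/1001·25/858 = 750/1859
take √, sign -1: I = -0.17917854

-0.179179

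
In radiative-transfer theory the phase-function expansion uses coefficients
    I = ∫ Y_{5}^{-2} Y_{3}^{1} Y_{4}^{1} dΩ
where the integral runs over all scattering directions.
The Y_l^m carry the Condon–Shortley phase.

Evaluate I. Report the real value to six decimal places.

0.148044

m-sum 0 ✓  L=12 even ✓  2≤4≤8 ✓
Π(2lᵢ+1) = 11×7×9 = 693
triangle coeff Δ(5,3,4) = 1/180180
Σ_t [1,3]: t=1:−1/576 t=2:+1/144 t=3:−1/576 = 1/288
(3j)²=20/1001 [(5 3 4; 0 0 0)], sign=+1
Σ_t [2,4]: t=2:+1/960 t=3:−1/288 t=4:+1/1728 = -1/540
(3j)²=128/6435 [(5 3 4; -2 1 1)], sign=+1
⇒ 4πI² = 512/1859
I = (+1)√(512/1859/(4π)) = 0.14804384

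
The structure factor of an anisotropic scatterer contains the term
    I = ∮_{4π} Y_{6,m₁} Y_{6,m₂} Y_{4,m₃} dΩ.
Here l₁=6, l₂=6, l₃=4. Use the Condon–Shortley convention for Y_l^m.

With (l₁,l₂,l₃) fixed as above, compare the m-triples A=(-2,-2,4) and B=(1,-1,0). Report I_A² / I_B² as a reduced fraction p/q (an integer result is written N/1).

1715/512

l's match ⇒ only the (l;m) 3-j factors differ between A and B.
A: triangle coeff Δ(6,6,4) = 1/15315300; Σ_t [4,4]: t=4:+1/331776 = 1/331776; (3j)²=490/21879 [(6 6 4; -2 -2 4)], sign=+1
B: triangle coeff Δ(6,6,4) = 1/15315300; Σ_t [1,5]: t=1:−1/2903040 t=2:+1/51840 t=3:−1/11520 t=4:+1/20736 t=5:−1/414720 = -1/45360; (3j)²=1024/153153 [(6 6 4; 1 -1 0)], sign=-1
I_A²/I_B² = (490/21879)/(1024/153153) = 1715/512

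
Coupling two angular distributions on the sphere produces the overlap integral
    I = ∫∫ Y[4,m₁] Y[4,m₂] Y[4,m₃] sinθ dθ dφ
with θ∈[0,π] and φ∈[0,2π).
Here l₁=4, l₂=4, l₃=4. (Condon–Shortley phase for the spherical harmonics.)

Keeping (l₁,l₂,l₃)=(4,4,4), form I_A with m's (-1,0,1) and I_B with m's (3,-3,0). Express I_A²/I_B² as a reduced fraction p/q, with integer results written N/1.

Shared (l₁,l₂,l₃)=(4,4,4): N and (l;000)² cancel in I_A²/I_B².
A: Δ = 4!·4!·4!/13! = 1/450450; Racah Σ t=1..4: t=1:−1/864 t=2:+1/96 t=3:−1/144 t=4:+1/3456 = 1/384; ⇒ 3j(4 4 4; -1 0 1)² = 9/2002, sgn -1
B: Δ = 4!·4!·4!/13! = 1/450450; Racah Σ t=0..1: t=0:+1/864 t=1:−1/3456 = 1/1152; ⇒ 3j(4 4 4; 3 -3 0)² = 7/286, sgn +1
I_A²/I_B² = (9/2002)/(7/286) = 9/49

9/49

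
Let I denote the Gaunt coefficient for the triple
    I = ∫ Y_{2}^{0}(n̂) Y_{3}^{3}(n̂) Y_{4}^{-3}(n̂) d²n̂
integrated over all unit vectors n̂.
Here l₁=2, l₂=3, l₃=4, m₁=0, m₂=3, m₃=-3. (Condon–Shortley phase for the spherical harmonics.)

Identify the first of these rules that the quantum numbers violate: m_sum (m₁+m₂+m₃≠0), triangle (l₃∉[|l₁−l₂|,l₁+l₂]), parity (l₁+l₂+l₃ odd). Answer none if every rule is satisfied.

azimuthal sum: 0 + 3 − 3 = 0  ✓
1 ≤ 4 ≤ 5 (triangle on l)  ✓
L = 2 + 3 + 4 = 9 (odd)  ✗

parity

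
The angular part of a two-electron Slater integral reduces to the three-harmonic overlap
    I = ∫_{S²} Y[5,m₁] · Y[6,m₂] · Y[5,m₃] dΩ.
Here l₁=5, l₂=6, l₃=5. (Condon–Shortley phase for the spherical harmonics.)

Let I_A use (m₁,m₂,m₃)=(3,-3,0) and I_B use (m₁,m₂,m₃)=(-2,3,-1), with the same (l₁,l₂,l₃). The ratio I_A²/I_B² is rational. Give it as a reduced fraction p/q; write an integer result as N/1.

125/36

l's match ⇒ only the (l;m) 3-j factors differ between A and B.
A: triangle coeff Δ(5,6,5) = 1/28588560; Σ_t [0,2]: t=0:+1/103680 t=1:−1/34560 t=2:+1/138240 = -1/82944; (3j)²=125/9724 [(5 6 5; 3 -3 0)], sign=+1
B: triangle coeff Δ(5,6,5) = 1/28588560; Σ_t [3,6]: t=3:−1/622080 t=4:+1/34560 t=5:−1/23040 t=6:+1/155520 = -1/103680; (3j)²=9/2431 [(5 6 5; -2 3 -1)], sign=-1
I_A²/I_B² = (125/9724)/(9/2431) = 125/36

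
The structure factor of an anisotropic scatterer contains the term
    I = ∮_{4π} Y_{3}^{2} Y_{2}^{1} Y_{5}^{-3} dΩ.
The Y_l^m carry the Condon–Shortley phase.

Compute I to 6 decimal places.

Checks pass: Σm=0; 10 even; l₃=5∈[1,5].
(2·3+1)(2·2+1)(2·5+1) = 385
Δ: 0! 6! 4! / 11! → 1/2310
sum: t=0:+1/144 = 1/144
3j²(3 2 5; 0 0 0) = Δ·Π!·Σ² = 10/231  (sign -1)
sum: t=0:+1/720 = 1/720
3j²(3 2 5; 2 1 -3) = Δ·Π!·Σ² = 8/165  (sign +1)
combine: 4πI² = 385·10/231·8/165 = 80/99
take √, sign -1: I = -0.25358436

-0.253584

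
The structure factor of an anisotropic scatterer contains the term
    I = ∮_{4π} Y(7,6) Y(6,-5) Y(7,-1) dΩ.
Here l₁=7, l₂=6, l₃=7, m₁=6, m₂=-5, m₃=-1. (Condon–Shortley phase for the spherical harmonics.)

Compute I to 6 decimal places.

0.141500

Rules hold: Σm=0, L=20 even, 1≤7≤13.
N = 15·13·15 = 2925
Δ = 6!·8!·6!/21! = 1/2444321880
Racah Σ t=0..6: t=0:+1/2612736000 t=1:−1/20736000 t=2:+1/1658880 t=3:−1/746496 t=4:+1/1658880 t=5:−1/20736000 t=6:+1/2612736000 = -1/4354560
⇒ 3j(7 6 7; 0 0 0)² = 1000/138567, sgn +1
Racah Σ t=0..1: t=0:+1/435456000 t=1:−1/3483648000 = 1/497664000
⇒ 3j(7 6 7; 6 -5 -1)² = 77/6460, sgn +1
4πI² = N·(3j₀)²·(3jₘ)² = 26250/104329
I = +1·√(0.251608/4π) = 0.14150025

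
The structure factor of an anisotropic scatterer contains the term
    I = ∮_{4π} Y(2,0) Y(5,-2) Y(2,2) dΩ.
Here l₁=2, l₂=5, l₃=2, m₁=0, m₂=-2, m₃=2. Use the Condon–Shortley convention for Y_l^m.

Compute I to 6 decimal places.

triangle: need 3≤l₃≤7, have 2; I=0

0.000000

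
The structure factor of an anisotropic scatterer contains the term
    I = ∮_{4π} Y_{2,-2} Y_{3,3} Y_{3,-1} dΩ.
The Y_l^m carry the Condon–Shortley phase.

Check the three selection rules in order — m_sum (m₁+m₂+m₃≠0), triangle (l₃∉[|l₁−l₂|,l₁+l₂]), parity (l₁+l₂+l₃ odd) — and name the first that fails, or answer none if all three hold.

azimuthal sum: -2 + 3 − 1 = 0  ✓
1 ≤ 3 ≤ 5 (triangle on l)  ✓
L = 2 + 3 + 3 = 8 (even)  ✓

none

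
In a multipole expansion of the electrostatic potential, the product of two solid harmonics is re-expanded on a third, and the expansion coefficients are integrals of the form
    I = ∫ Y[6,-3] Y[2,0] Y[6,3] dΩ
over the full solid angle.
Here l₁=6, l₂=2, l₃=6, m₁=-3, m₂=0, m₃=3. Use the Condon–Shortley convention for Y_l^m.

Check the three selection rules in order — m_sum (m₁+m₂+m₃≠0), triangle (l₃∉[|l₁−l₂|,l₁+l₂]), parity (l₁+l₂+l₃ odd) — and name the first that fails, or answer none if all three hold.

none

m₁+m₂+m₃ = -3 + 0 + 3 = 0  ✓
triangle: |6−2|=4 ≤ l₃=6 ≤ 6+2=8  ✓
parity: l₁+l₂+l₃ = 14 is even  ✓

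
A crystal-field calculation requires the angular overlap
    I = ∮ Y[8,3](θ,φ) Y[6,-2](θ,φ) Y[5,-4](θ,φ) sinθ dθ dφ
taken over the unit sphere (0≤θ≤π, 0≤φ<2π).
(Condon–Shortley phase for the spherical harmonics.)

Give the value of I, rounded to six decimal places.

0.000000

m-sum = 3 − 2 − 4 = -3 ≠ 0 ⇒ I = 0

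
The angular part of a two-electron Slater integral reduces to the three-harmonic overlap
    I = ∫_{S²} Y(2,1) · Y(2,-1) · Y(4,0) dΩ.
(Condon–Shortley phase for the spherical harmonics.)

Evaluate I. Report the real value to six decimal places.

Checks pass: Σm=0; 8 even; l₃=4∈[0,4].
(2·2+1)(2·2+1)(2·4+1) = 225
Δ: 0! 4! 4! / 9! → 1/630
sum: t=0:+1/16 = 1/16
3j²(2 2 4; 0 0 0) = Δ·Π!·Σ² = 2/35  (sign +1)
sum: t=0:+1/36 = 1/36
3j²(2 2 4; 1 -1 0) = Δ·Π!·Σ² = 8/315  (sign +1)
combine: 4πI² = 225·2/35·8/315 = 16/49
take √, sign +1: I = 0.16119702

0.161197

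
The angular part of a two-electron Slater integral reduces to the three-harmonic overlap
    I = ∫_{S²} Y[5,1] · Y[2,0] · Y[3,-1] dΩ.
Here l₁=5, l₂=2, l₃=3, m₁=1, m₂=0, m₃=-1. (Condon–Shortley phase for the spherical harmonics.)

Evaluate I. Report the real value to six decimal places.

-0.227318

Rules hold: Σm=0, L=10 even, 3≤3≤7.
N = 11·5·7 = 385
Δ = 4!·6!·0!/11! = 1/2310
Racah Σ t=2..2: t=2:+1/144 = 1/144
⇒ 3j(5 2 3; 0 0 0)² = 10/231, sgn -1
Racah Σ t=2..2: t=2:+1/192 = 1/192
⇒ 3j(5 2 3; 1 0 -1)² = 3/77, sgn +1
4πI² = N·(3j₀)²·(3jₘ)² = 50/77
I = -1·√(0.649351/4π) = -0.22731846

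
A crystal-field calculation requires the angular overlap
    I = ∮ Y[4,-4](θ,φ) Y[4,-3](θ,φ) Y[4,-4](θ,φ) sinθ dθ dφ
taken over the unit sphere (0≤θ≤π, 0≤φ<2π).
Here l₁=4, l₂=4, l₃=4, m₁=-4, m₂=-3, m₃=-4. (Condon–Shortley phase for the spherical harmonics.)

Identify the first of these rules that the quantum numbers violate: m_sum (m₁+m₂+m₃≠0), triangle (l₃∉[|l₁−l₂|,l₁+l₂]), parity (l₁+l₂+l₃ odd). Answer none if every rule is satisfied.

m₁+m₂+m₃ = -4 − 3 − 4 = -11  ✗
triangle: |4−4|=0 ≤ l₃=4 ≤ 4+4=8
parity: l₁+l₂+l₃ = 12 is even

m_sum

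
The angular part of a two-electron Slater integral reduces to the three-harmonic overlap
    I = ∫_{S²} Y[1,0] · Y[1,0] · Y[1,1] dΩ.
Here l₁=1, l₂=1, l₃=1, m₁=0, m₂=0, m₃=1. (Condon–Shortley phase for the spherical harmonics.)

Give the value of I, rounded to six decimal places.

0 + 0 + 1 = 1 ≠ 0: azimuthal integral kills it; I = 0

0.000000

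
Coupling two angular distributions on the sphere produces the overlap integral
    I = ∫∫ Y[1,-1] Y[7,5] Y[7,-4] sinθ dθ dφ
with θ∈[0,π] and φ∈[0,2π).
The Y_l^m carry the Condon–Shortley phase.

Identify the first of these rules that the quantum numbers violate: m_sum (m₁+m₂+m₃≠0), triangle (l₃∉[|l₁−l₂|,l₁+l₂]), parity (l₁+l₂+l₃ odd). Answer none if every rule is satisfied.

Σmᵢ = 0  ✓
l₃∈[|l₁−l₂|,l₁+l₂]=[6,8], have l₃=7  ✓
Σlᵢ = 15 ⇒ odd  ✗

parity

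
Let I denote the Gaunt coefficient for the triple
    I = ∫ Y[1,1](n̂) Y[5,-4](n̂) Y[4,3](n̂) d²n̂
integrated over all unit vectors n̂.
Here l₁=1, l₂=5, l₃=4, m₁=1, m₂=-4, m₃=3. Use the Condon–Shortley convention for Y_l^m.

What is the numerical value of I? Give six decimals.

Rules hold: Σm=0, L=10 even, 4≤4≤6.
N = 3·11·9 = 297
Δ = 2!·0!·8!/11! = 1/495
Racah Σ t=1..1: t=1:−1/576 = -1/576
⇒ 3j(1 5 4; 0 0 0)² = 5/99, sgn -1
Racah Σ t=0..0: t=0:+1/10080 = 1/10080
⇒ 3j(1 5 4; 1 -4 3)² = 4/55, sgn -1
4πI² = N·(3j₀)²·(3jₘ)² = 12/11
I = +1·√(1.09091/4π) = 0.29463840

0.294638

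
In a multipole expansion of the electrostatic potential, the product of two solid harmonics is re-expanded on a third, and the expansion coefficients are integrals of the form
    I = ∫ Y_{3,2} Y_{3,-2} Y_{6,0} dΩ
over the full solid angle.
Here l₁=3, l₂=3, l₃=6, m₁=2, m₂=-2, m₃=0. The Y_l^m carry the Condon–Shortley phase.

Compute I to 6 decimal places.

Checks pass: Σm=0; 12 even; l₃=6∈[0,6].
(2·3+1)(2·3+1)(2·6+1) = 637
Δ: 0! 6! 6! / 13! → 1/12012
sum: t=0:+1/1296 = 1/1296
3j²(3 3 6; 0 0 0) = Δ·Π!·Σ² = 100/3003  (sign +1)
sum: t=0:+1/14400 = 1/14400
3j²(3 3 6; 2 -2 0) = Δ·Π!·Σ² = 3/1001  (sign +1)
combine: 4πI² = 637·100/3003·3/1001 = 100/1573
take √, sign +1: I = 0.07112638

0.071126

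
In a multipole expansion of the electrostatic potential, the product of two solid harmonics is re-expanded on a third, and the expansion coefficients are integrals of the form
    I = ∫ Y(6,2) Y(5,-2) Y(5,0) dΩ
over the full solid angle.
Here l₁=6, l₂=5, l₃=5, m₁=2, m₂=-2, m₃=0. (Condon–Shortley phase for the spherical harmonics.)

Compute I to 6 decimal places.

-0.043391

Rules hold: Σm=0, L=16 even, 1≤5≤11.
N = 13·11·11 = 1573
Δ = 6!·6!·4!/17! = 1/28588560
Racah Σ t=1..5: t=1:−1/345600 t=2:+1/13824 t=3:−1/5184 t=4:+1/13824 t=5:−1/345600 = -7/129600
⇒ 3j(6 5 5; 0 0 0)² = 80/7293, sgn +1
Racah Σ t=0..3: t=0:+1/207360 t=1:−1/17280 t=2:+1/13824 t=3:−1/103680 = 1/103680
⇒ 3j(6 5 5; 2 -2 0)² = 10/7293, sgn -1
4πI² = N·(3j₀)²·(3jₘ)² = 800/33813
I = -1·√(0.0236595/4π) = -0.04339086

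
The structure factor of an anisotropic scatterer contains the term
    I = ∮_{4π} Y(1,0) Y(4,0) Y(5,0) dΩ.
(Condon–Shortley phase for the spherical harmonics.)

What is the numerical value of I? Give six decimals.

0.245532

m-sum 0 ✓  L=10 even ✓  3≤5≤5 ✓
Π(2lᵢ+1) = 3×9×11 = 297
triangle coeff Δ(1,4,5) = 1/495
Σ_t [0,0]: t=0:+1/576 = 1/576
(3j)²=5/99 [(1 4 5; 0 0 0)], sign=-1
(m-triple is (0,0,0) — same symbol as above.)
⇒ 4πI² = 25/33
I = (+1)√(25/33/(4π)) = 0.24553200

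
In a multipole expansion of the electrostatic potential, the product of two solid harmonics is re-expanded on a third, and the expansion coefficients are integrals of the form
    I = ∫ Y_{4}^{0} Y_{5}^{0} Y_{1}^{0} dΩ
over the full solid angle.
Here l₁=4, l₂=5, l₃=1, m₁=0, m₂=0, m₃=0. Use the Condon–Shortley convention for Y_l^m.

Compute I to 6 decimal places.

Rules hold: Σm=0, L=10 even, 1≤1≤9.
N = 9·11·3 = 297
Δ = 8!·0!·2!/11! = 1/495
Racah Σ t=4..4: t=4:+1/576 = 1/576
⇒ 3j(4 5 1; 0 0 0)² = 5/99, sgn -1
(m-triple is (0,0,0) — same symbol as above.)
4πI² = N·(3j₀)²·(3jₘ)² = 25/33
I = +1·√(0.757576/4π) = 0.24553200

0.245532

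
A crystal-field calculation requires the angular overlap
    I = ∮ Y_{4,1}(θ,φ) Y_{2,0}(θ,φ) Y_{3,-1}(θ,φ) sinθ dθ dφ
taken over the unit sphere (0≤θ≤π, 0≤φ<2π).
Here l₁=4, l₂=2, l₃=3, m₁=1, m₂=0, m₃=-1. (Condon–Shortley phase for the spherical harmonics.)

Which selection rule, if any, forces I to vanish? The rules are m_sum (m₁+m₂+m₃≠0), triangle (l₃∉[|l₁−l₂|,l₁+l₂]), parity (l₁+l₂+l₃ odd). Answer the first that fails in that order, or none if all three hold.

m₁+m₂+m₃ = 1 + 0 − 1 = 0  ✓
triangle: |4−2|=2 ≤ l₃=3 ≤ 4+2=6  ✓
parity: l₁+l₂+l₃ = 9 is odd  ✗

parity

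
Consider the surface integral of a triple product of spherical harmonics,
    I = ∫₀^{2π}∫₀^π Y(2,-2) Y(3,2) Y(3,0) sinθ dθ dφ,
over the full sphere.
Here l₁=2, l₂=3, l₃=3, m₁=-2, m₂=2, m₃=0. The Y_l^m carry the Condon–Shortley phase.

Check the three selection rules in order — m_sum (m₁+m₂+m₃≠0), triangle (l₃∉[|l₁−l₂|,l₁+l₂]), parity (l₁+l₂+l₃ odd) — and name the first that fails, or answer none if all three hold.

none

azimuthal sum: -2 + 2 + 0 = 0  ✓
1 ≤ 3 ≤ 5 (triangle on l)  ✓
L = 2 + 3 + 3 = 8 (even)  ✓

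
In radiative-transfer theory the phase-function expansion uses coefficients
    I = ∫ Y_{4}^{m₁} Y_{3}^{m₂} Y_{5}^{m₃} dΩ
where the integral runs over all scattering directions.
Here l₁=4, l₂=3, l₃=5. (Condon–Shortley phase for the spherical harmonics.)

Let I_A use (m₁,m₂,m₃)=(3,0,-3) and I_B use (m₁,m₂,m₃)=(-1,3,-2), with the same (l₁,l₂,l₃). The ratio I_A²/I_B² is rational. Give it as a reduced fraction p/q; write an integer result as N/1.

42/125

Shared (l₁,l₂,l₃)=(4,3,5): N and (l;000)² cancel in I_A²/I_B².
A: Δ = 2!·6!·4!/13! = 1/180180; Racah Σ t=0..1: t=0:+1/1440 t=1:−1/2880 = 1/2880; ⇒ 3j(4 3 5; 3 0 -3)² = 7/715, sgn +1
B: Δ = 2!·6!·4!/13! = 1/180180; Racah Σ t=2..2: t=2:+1/1728 = 1/1728; ⇒ 3j(4 3 5; -1 3 -2)² = 25/858, sgn -1
I_A²/I_B² = (7/715)/(25/858) = 42/125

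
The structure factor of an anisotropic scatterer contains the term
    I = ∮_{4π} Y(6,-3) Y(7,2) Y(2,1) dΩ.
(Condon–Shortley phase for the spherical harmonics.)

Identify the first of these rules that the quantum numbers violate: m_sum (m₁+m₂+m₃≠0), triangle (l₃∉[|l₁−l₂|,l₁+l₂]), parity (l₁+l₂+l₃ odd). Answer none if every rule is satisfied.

parity

azimuthal sum: -3 + 2 + 1 = 0  ✓
1 ≤ 2 ≤ 13 (triangle on l)  ✓
L = 6 + 7 + 2 = 15 (odd)  ✗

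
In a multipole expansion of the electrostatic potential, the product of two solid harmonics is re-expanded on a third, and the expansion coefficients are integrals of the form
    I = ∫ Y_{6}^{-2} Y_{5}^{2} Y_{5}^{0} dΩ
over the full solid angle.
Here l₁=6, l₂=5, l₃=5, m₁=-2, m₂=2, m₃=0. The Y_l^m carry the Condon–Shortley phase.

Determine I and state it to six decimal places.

Rules hold: Σm=0, L=16 even, 1≤5≤11.
N = 13·11·11 = 1573
Δ = 6!·6!·4!/17! = 1/28588560
Racah Σ t=1..5: t=1:−1/345600 t=2:+1/13824 t=3:−1/5184 t=4:+1/13824 t=5:−1/345600 = -7/129600
⇒ 3j(6 5 5; 0 0 0)² = 80/7293, sgn +1
Racah Σ t=3..6: t=3:−1/103680 t=4:+1/13824 t=5:−1/17280 t=6:+1/207360 = 1/103680
⇒ 3j(6 5 5; -2 2 0)² = 10/7293, sgn -1
4πI² = N·(3j₀)²·(3jₘ)² = 800/33813
I = -1·√(0.0236595/4π) = -0.04339086

-0.043391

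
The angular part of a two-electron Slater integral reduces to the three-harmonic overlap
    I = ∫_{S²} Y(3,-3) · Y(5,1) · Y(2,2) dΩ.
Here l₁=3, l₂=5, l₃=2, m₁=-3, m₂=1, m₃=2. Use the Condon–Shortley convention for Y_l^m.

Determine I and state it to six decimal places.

-0.023961

m-sum 0 ✓  L=10 even ✓  2≤2≤8 ✓
Π(2lᵢ+1) = 7×11×5 = 385
triangle coeff Δ(3,5,2) = 1/2310
Σ_t [3,3]: t=3:−1/144 = -1/144
(3j)²=10/231 [(3 5 2; 0 0 0)], sign=-1
Σ_t [6,6]: t=6:+1/17280 = 1/17280
(3j)²=1/2310 [(3 5 2; -3 1 2)], sign=+1
⇒ 4πI² = 5/693
I = (-1)√(5/693/(4π)) = -0.02396147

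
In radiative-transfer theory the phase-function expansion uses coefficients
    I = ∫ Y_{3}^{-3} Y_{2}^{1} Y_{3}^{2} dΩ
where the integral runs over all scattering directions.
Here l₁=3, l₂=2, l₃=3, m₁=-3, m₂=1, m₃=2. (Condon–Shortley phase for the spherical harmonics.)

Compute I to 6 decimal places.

Rules hold: Σm=0, L=8 even, 1≤3≤5.
N = 7·5·7 = 245
Δ = 2!·4!·2!/9! = 1/3780
Racah Σ t=0..2: t=0:+1/24 t=1:−1/4 t=2:+1/24 = -1/6
⇒ 3j(3 2 3; 0 0 0)² = 4/105, sgn +1
Racah Σ t=2..2: t=2:+1/48 = 1/48
⇒ 3j(3 2 3; -3 1 2)² = 5/84, sgn -1
4πI² = N·(3j₀)²·(3jₘ)² = 5/9
I = -1·√(0.555556/4π) = -0.21026104

-0.210261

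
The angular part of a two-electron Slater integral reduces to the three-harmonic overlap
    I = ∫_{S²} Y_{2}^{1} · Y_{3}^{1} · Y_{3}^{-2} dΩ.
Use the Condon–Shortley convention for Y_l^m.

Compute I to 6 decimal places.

0.162868

Rules hold: Σm=0, L=8 even, 1≤3≤5.
N = 5·7·7 = 245
Δ = 2!·2!·4!/9! = 1/3780
Racah Σ t=0..2: t=0:+1/24 t=1:−1/4 t=2:+1/24 = -1/6
⇒ 3j(2 3 3; 0 0 0)² = 4/105, sgn +1
Racah Σ t=0..1: t=0:+1/48 t=1:−1/12 = -1/16
⇒ 3j(2 3 3; 1 1 -2)² = 1/28, sgn +1
4πI² = N·(3j₀)²·(3jₘ)² = 1/3
I = +1·√(0.333333/4π) = 0.16286750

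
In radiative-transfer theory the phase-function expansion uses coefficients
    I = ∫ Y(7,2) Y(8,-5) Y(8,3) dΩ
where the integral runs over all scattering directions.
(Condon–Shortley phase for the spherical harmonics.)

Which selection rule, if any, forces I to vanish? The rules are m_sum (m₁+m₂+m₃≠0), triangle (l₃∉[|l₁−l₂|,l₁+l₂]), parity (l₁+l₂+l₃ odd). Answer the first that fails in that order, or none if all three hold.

Σmᵢ = 0  ✓
l₃∈[|l₁−l₂|,l₁+l₂]=[1,15], have l₃=8  ✓
Σlᵢ = 23 ⇒ odd  ✗

parity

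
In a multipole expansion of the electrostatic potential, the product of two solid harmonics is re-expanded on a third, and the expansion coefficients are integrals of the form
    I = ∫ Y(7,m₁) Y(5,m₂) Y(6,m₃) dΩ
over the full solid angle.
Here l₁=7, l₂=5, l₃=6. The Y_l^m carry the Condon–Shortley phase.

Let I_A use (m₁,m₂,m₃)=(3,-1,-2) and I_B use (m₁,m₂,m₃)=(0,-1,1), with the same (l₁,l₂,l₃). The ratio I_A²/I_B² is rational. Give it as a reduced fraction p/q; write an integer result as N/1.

Shared (l₁,l₂,l₃)=(7,5,6): N and (l;000)² cancel in I_A²/I_B².
A: Δ = 6!·8!·4!/19! = 1/174594420; Racah Σ t=0..4: t=0:+1/9953280 t=1:−1/518400 t=2:+1/276480 t=3:−1/1088640 t=4:+1/46448640 = 23/25804800; ⇒ 3j(7 5 6; 3 -1 -2)² = 42849/6466460, sgn +1
B: Δ = 6!·8!·4!/19! = 1/174594420; Racah Σ t=0..4: t=0:+1/87091200 t=1:−1/1036800 t=2:+1/138240 t=3:−1/124416 t=4:+1/829440 = -1/1814400; ⇒ 3j(7 5 6; 0 -1 1)² = 64/138567, sgn +1
I_A²/I_B² = (42849/6466460)/(64/138567) = 128547/8960

128547/8960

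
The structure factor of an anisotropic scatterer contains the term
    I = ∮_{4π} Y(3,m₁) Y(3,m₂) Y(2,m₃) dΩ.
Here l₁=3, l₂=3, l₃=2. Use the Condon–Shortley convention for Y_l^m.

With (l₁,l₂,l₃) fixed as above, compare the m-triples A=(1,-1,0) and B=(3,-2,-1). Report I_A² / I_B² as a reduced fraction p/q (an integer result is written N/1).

9/25

Shared (l₁,l₂,l₃)=(3,3,2): N and (l;000)² cancel in I_A²/I_B².
A: Δ = 4!·2!·2!/9! = 1/3780; Racah Σ t=0..2: t=0:+1/96 t=1:−1/6 t=2:+1/16 = -3/32; ⇒ 3j(3 3 2; 1 -1 0)² = 3/140, sgn -1
B: Δ = 4!·2!·2!/9! = 1/3780; Racah Σ t=0..0: t=0:+1/48 = 1/48; ⇒ 3j(3 3 2; 3 -2 -1)² = 5/84, sgn -1
I_A²/I_B² = (3/140)/(5/84) = 9/25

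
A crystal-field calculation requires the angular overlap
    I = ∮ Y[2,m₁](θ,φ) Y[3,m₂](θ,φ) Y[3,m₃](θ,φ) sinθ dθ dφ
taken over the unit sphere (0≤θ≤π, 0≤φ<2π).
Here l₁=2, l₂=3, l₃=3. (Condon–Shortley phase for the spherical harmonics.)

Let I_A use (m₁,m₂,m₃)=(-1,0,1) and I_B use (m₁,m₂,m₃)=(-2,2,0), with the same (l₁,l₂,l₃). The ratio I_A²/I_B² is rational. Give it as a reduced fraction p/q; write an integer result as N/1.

Shared (l₁,l₂,l₃)=(2,3,3): N and (l;000)² cancel in I_A²/I_B².
A: Δ = 2!·2!·4!/9! = 1/3780; Racah Σ t=1..2: t=1:−1/8 t=2:+1/12 = -1/24; ⇒ 3j(2 3 3; -1 0 1)² = 1/210, sgn -1
B: Δ = 2!·2!·4!/9! = 1/3780; Racah Σ t=2..2: t=2:+1/24 = 1/24; ⇒ 3j(2 3 3; -2 2 0)² = 1/21, sgn -1
I_A²/I_B² = (1/210)/(1/21) = 1/10

1/10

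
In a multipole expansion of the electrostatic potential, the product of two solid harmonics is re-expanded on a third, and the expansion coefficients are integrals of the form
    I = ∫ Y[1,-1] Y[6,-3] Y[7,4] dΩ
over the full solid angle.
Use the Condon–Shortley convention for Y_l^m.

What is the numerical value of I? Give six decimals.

0.259489

m-sum 0 ✓  L=14 even ✓  5≤7≤7 ✓
Π(2lᵢ+1) = 3×13×15 = 585
triangle coeff Δ(1,6,7) = 1/1365
Σ_t [0,0]: t=0:+1/518400 = 1/518400
(3j)²=7/195 [(1 6 7; 0 0 0)], sign=-1
Σ_t [0,0]: t=0:+1/4354560 = 1/4354560
(3j)²=11/273 [(1 6 7; -1 -3 4)], sign=-1
⇒ 4πI² = 11/13
I = (+1)√(11/13/(4π)) = 0.25948947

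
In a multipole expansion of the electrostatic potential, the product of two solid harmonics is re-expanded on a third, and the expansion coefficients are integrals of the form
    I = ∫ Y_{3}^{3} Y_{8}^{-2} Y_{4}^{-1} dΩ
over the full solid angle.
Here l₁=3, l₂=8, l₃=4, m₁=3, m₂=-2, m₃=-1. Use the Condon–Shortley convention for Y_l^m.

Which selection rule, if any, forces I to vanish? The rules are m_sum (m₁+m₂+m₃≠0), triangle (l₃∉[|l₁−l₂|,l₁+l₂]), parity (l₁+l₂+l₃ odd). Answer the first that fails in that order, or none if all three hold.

triangle

Σmᵢ = 0  ✓
l₃∈[|l₁−l₂|,l₁+l₂]=[5,11], have l₃=4  ✗
Σlᵢ = 15 ⇒ odd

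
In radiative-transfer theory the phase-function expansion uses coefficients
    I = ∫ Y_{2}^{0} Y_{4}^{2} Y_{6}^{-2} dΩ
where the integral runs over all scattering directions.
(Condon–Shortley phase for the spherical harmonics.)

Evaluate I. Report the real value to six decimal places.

0.206144

Rules hold: Σm=0, L=12 even, 2≤6≤6.
N = 5·9·13 = 585
Δ = 0!·4!·8!/13! = 1/6435
Racah Σ t=0..0: t=0:+1/2304 = 1/2304
⇒ 3j(2 4 6; 0 0 0)² = 5/143, sgn +1
Racah Σ t=0..0: t=0:+1/5760 = 1/5760
⇒ 3j(2 4 6; 0 2 -2)² = 56/2145, sgn +1
4πI² = N·(3j₀)²·(3jₘ)² = 840/1573
I = +1·√(0.534011/4π) = 0.20614383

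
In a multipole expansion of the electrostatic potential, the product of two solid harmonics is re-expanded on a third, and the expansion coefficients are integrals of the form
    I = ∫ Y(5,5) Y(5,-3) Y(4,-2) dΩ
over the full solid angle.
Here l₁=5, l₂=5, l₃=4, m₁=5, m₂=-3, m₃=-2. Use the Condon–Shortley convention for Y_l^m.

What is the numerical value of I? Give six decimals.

-0.184127

Rules hold: Σm=0, L=14 even, 0≤4≤10.
N = 11·11·9 = 1089
Δ = 6!·4!·4!/15! = 1/3153150
Racah Σ t=1..5: t=1:−1/69120 t=2:+1/1728 t=3:−1/576 t=4:+1/1728 t=5:−1/69120 = -7/11520
⇒ 3j(5 5 4; 0 0 0)² = 2/143, sgn -1
Racah Σ t=0..0: t=0:+1/69120 = 1/69120
⇒ 3j(5 5 4; 5 -3 -2)² = 4/143, sgn +1
4πI² = N·(3j₀)²·(3jₘ)² = 72/169
I = -1·√(0.426036/4π) = -0.18412721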